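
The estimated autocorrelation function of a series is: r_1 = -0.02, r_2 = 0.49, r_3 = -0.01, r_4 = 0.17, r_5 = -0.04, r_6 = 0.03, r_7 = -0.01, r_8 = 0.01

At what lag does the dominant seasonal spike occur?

2

The largest autocorrelation is r_2 = 0.49, with a weaker echo at lag 4 (0.17); the remaining lags stay at or below 0.03.
The dominant spike at lag 2 indicates a seasonal period of 2.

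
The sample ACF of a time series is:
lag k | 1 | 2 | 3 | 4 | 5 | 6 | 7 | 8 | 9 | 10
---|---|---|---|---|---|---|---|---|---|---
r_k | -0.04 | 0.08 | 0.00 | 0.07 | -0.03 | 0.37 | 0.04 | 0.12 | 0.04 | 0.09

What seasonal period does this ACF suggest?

The largest autocorrelation is r_6 = 0.37; the remaining lags stay at or below 0.12.
The dominant spike at lag 6 indicates a seasonal period of 6.

6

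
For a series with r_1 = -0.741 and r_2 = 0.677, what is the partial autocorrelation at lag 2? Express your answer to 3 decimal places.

φ_{22} = (r_2 − r_1²) / (1 − r_1²)
r_1² = (-0.741)² = 0.549081
Numerator = 0.677 − 0.5491 = 0.1279; denominator = 1 − 0.5491 = 0.4509
φ_{22} = 0.1279 / 0.4509 = 0.284

0.284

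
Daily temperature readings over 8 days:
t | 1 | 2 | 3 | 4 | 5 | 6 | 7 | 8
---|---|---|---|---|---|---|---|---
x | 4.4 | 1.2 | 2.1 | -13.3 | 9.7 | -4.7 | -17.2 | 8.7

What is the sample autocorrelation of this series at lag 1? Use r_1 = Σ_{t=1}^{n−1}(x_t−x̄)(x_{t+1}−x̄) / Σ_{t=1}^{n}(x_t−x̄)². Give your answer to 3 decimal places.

Mean x̄ = (4.4 + 1.2 + 2.1 − 13.3 + 9.7 − 4.7 − 17.2 + 8.7)/8 = -1.1375
Deviations from mean: 5.5375, 2.3375, 3.2375, -12.1625, 10.8375, -3.5625, -16.0625, 9.8375
Σ(x_t−x̄)(x_{t+1}−x̄) = (12.9439) + (7.5677) + (-39.3761) + (-131.8111) + (-38.6086) + (57.2227) + (-158.0148) = -290.0764
Denominator Σ(x_t−x̄)² = 679.4588
r_1 = -290.0764 / 679.4588 = -0.427

-0.427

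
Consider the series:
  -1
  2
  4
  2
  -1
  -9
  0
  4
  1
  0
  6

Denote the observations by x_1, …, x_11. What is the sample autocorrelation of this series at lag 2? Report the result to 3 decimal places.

-0.349

Mean x̄ = (-1 + 2 + 4 + 2 − 1 − 9 + 0 + 4 + 1 + 0 + 6)/11 = 0.7273
Numerator Σ_{t=1}^{9}(x_t−x̄)(x_{t+2}−x̄) = -53.7851
Denominator Σ(x_t−x̄)² = 154.1818
r_2 = -53.7851 / 154.1818 = -0.349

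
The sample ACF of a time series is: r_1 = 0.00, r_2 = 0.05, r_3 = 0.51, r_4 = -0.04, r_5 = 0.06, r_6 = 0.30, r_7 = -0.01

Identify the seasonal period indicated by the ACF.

3

The largest autocorrelation is r_3 = 0.51, with a weaker echo at lag 6 (0.30); the remaining lags stay at or below 0.06.
The dominant spike at lag 3 indicates a seasonal period of 3.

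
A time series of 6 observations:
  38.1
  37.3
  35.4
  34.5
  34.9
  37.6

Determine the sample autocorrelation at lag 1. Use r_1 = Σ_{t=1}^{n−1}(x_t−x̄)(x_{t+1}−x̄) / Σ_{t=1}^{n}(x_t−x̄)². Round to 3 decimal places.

0.270

Mean x̄ = (38.1 + 37.3 + 35.4 + 34.5 + 34.9 + 37.6)/6 = 36.3000
Deviations from mean: 1.8000, 1.0000, -0.9000, -1.8000, -1.4000, 1.3000
Numerator Σ_{t=1}^{5}(x_t−x̄)(x_{t+1}−x̄) = 3.2200
Denominator Σ(x_t−x̄)² = 11.9400
r_1 = 3.2200 / 11.9400 = 0.270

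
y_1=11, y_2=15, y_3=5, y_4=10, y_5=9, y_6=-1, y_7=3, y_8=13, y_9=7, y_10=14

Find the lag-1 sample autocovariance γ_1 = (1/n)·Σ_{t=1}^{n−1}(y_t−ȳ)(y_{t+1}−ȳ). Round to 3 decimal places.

-0.256

Mean ȳ = (11 + 15 + 5 + 10 + 9 − 1 + 3 + 13 + 7 + 14)/10 = 8.6000
Σ_{t=1}^{9}(y_t−ȳ)(y_{t+1}−ȳ) = -2.5600
γ_1 = -2.5600 / 10 = -0.256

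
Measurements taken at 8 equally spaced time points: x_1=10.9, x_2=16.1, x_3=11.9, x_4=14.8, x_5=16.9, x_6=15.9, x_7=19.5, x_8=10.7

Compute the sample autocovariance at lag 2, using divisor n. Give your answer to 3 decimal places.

Mean x̄ = (10.9 + 16.1 + 11.9 + 14.8 + 16.9 + 15.9 + 19.5 + 10.7)/8 = 14.5875
Σ_{t=1}^{6}(x_t−x̄)(x_{t+2}−x̄) = 10.5534
γ_2 = 10.5534 / 8 = 1.319

1.319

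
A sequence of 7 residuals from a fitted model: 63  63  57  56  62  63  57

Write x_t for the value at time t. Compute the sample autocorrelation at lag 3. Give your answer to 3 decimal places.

-0.038

Mean x̄ = (63 + 63 + 57 + 56 + 62 + 63 + 57)/7 = 60.1429
Deviations from mean: 2.8571, 2.8571, -3.1429, -4.1429, 1.8571, 2.8571, -3.1429
Numerator Σ_{t=1}^{4}(x_t−x̄)(x_{t+3}−x̄) = -2.4898
Denominator Σ(x_t−x̄)² = 64.8571
r_3 = -2.4898 / 64.8571 = -0.038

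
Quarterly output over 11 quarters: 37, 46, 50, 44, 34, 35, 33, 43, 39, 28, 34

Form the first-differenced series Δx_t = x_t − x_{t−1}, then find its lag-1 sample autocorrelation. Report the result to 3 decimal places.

-0.054

First differences Δx: 9, 4, -6, -10, 1, -2, 10, -4, -11, 6
Mean of differences = -0.3000
Numerator Σ(Δx_t−Δx̄)(Δx_{t+1}−Δx̄) = -27.4900
Denominator Σ(Δx_t−Δx̄)² = 510.1000
r_1(Δx) = -27.4900 / 510.1000 = -0.054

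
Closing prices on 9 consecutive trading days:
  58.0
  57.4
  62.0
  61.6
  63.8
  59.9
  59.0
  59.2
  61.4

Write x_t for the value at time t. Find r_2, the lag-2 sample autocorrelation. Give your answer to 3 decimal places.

-0.218

Mean x̄ = (58.0 + 57.4 + 62.0 + 61.6 + 63.8 + 59.9 + 59.0 + 59.2 + 61.4)/9 = 60.2556
Numerator Σ_{t=1}^{7}(x_t−x̄)(x_{t+2}−x̄) = -7.5806
Denominator Σ(x_t−x̄)² = 34.7822
r_2 = -7.5806 / 34.7822 = -0.218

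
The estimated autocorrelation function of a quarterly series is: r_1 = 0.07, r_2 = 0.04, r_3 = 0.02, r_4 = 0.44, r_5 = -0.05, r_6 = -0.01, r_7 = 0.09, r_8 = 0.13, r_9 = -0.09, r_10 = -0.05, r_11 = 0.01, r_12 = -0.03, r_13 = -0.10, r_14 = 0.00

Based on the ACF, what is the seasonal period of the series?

4

The largest autocorrelation is r_4 = 0.44; the remaining lags stay at or below 0.13.
The dominant spike at lag 4 indicates a seasonal period of 4.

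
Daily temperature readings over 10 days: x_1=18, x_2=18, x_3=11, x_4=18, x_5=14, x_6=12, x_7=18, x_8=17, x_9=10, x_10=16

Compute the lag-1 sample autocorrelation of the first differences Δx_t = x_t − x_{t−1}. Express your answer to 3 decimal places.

-0.517

First differences Δx: 0, -7, 7, -4, -2, 6, -1, -7, 6
Mean of differences = -0.2222
Numerator Σ(Δx_t−Δx̄)(Δx_{t+1}−Δx̄) = -123.8272
Denominator Σ(Δx_t−Δx̄)² = 239.5556
r_1(Δx) = -123.8272 / 239.5556 = -0.517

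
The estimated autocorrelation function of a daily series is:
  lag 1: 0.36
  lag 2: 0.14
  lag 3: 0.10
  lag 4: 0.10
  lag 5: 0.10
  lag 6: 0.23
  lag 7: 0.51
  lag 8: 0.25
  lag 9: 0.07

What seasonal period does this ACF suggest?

The largest autocorrelation is r_7 = 0.51; the remaining lags stay at or below 0.36. The elevated value at lag 1 (0.36), dropping to 0.14 at lag 2, reflects decaying short-term dependence rather than seasonality.
The dominant spike at lag 7 indicates a seasonal period of 7.

7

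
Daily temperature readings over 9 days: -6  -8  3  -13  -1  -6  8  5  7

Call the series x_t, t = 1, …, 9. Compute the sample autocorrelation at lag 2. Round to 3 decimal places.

Mean x̄ = (-6 − 8 + 3 − 13 − 1 − 6 + 8 + 5 + 7)/9 = -1.2222
Σ(x_t−x̄)(x_{t+2}−x̄) = (-20.1728) + (79.8272) + (0.9383) + (56.2716) + (2.0494) + (-29.7284) + (75.8272) = 165.0123
Denominator Σ(x_t−x̄)² = 439.5556
r_2 = 165.0123 / 439.5556 = 0.375

0.375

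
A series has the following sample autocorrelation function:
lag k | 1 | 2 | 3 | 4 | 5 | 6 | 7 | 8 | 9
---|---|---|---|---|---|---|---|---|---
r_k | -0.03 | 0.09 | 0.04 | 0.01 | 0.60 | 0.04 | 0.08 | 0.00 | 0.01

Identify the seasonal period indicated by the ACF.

5

The largest autocorrelation is r_5 = 0.60; the remaining lags stay at or below 0.09.
The dominant spike at lag 5 indicates a seasonal period of 5.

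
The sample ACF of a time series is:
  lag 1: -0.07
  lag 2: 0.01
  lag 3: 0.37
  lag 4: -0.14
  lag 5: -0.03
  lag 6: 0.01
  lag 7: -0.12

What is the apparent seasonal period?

The largest autocorrelation is r_3 = 0.37; the remaining lags stay at or below 0.01.
The dominant spike at lag 3 indicates a seasonal period of 3.

3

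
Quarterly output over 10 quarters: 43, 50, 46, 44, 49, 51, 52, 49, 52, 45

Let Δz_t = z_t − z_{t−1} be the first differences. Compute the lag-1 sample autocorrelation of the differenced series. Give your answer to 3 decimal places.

First differences Δz: 7, -4, -2, 5, 2, 1, -3, 3, -7
Mean of differences = 0.2222
Numerator Σ(Δz_t−Δz̄)(Δz_{t+1}−Δz̄) = -51.4938
Denominator Σ(Δz_t−Δz̄)² = 165.5556
r_1(Δz) = -51.4938 / 165.5556 = -0.311

-0.311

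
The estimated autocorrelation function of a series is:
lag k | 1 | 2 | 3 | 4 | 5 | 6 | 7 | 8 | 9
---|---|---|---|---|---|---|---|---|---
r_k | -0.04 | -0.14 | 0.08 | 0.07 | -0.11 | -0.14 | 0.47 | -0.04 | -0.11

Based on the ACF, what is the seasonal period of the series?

7

The largest autocorrelation is r_7 = 0.47; the remaining lags stay at or below 0.08.
The dominant spike at lag 7 indicates a seasonal period of 7.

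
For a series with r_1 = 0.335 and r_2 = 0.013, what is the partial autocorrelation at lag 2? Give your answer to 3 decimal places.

-0.112

φ_{22} = (r_2 − r_1²) / (1 − r_1²)
r_1² = (0.335)² = 0.112225
Numerator = 0.013 − 0.1122 = -0.0992; denominator = 1 − 0.1122 = 0.8878
φ_{22} = -0.0992 / 0.8878 = -0.112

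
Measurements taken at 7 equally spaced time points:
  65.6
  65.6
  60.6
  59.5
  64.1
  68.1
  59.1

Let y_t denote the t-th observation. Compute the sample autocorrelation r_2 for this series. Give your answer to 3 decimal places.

Mean ȳ = (65.6 + 65.6 + 60.6 + 59.5 + 64.1 + 68.1 + 59.1)/7 = 63.2286
Deviations from mean: 2.3714, 2.3714, -2.6286, -3.7286, 0.8714, 4.8714, -4.1286
Numerator Σ_{t=1}^{5}(y_t−ȳ)(y_{t+2}−ȳ) = -39.1273
Denominator Σ(y_t−ȳ)² = 73.5943
r_2 = -39.1273 / 73.5943 = -0.532

-0.532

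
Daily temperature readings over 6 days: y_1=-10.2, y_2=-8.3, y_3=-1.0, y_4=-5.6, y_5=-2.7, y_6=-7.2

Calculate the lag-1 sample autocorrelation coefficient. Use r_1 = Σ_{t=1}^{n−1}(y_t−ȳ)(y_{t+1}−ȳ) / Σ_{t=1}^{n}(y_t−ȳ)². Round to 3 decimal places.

Mean ȳ = (-10.2 − 8.3 − 1.0 − 5.6 − 2.7 − 7.2)/6 = -5.8333
Deviations from mean: -4.3667, -2.4667, 4.8333, 0.2333, 3.1333, -1.3667
Σ(y_t−ȳ)(y_{t+1}−ȳ) = (10.7711) + (-11.9222) + (1.1278) + (0.7311) + (-4.2822) = -3.5744
Denominator Σ(y_t−ȳ)² = 60.2533
r_1 = -3.5744 / 60.2533 = -0.059

-0.059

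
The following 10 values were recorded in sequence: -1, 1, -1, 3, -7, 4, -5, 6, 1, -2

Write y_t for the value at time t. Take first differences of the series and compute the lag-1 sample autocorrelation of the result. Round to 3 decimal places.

First differences Δy: 2, -2, 4, -10, 11, -9, 11, -5, -3
Mean of differences = -0.1111
Numerator Σ(Δy_t−Δȳ)(Δy_{t+1}−Δȳ) = -400.0123
Denominator Σ(Δy_t−Δȳ)² = 480.8889
r_1(Δy) = -400.0123 / 480.8889 = -0.832

-0.832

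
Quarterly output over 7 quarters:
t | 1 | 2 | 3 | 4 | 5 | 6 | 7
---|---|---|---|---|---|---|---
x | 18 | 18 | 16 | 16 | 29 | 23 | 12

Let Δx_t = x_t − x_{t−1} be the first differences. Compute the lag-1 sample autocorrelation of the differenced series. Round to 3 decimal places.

First differences Δx: 0, -2, 0, 13, -6, -11
Mean of differences = -1.0000
Numerator Σ(Δx_t−Δx̄)(Δx_{t+1}−Δx̄) = -8.0000
Denominator Σ(Δx_t−Δx̄)² = 324.0000
r_1(Δx) = -8.0000 / 324.0000 = -0.025

-0.025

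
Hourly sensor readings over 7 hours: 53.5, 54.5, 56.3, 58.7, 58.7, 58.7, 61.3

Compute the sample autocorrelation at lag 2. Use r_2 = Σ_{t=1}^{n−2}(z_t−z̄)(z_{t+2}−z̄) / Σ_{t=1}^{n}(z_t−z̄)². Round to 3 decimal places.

Mean z̄ = (53.5 + 54.5 + 56.3 + 58.7 + 58.7 + 58.7 + 61.3)/7 = 57.3857
Σ(z_t−z̄)(z_{t+2}−z̄) = (4.2188) + (-3.7927) + (-1.4269) + (1.7273) + (5.1445) = 5.8710
Denominator Σ(z_t−z̄)² = 45.1086
r_2 = 5.8710 / 45.1086 = 0.130

0.130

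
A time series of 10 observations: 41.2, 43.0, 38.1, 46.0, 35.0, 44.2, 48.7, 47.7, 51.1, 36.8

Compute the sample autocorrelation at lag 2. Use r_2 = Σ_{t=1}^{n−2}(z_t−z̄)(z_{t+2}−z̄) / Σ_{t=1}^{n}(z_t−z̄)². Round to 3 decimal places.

Mean z̄ = (41.2 + 43.0 + 38.1 + 46.0 + 35.0 + 44.2 + 48.7 + 47.7 + 51.1 + 36.8)/10 = 43.1800
Numerator Σ_{t=1}^{8}(z_t−z̄)(z_{t+2}−z̄) = 28.3192
Denominator Σ(z_t−z̄)² = 259.9960
r_2 = 28.3192 / 259.9960 = 0.109

0.109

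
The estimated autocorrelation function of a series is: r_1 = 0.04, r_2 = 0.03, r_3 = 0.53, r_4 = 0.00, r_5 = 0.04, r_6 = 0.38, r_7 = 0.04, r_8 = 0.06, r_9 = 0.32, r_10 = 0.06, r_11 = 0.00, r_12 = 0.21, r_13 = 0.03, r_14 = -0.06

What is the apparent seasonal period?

3

The largest autocorrelation is r_3 = 0.53, with weaker echoes at lags 6 (0.38), 9 (0.32) and 12 (0.21); the remaining lags stay at or below 0.06.
The dominant spike at lag 3 indicates a seasonal period of 3.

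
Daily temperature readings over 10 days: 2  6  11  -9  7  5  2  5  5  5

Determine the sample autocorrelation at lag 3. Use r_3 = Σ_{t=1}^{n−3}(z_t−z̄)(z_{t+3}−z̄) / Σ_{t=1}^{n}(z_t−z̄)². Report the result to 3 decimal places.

0.271

Mean z̄ = (2 + 6 + 11 − 9 + 7 + 5 + 2 + 5 + 5 + 5)/10 = 3.9000
Σ(z_t−z̄)(z_{t+3}−z̄) = (24.5100) + (6.5100) + (7.8100) + (24.5100) + (3.4100) + (1.2100) + (-2.0900) = 65.8700
Denominator Σ(z_t−z̄)² = 242.9000
r_3 = 65.8700 / 242.9000 = 0.271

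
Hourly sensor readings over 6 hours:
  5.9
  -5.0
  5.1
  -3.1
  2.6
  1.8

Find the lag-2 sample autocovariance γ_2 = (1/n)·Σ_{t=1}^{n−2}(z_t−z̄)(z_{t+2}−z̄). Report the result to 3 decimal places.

7.979

Mean z̄ = (5.9 − 5.0 + 5.1 − 3.1 + 2.6 + 1.8)/6 = 1.2167
Σ_{t=1}^{4}(z_t−z̄)(z_{t+2}−z̄) = 47.8761
γ_2 = 47.8761 / 6 = 7.979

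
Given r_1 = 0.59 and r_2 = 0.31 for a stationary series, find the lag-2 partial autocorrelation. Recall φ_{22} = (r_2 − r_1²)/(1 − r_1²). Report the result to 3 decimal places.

-0.058

φ_{22} = (r_2 − r_1²) / (1 − r_1²)
r_1² = (0.59)² = 0.3481
Numerator = 0.31 − 0.3481 = -0.0381; denominator = 1 − 0.3481 = 0.6519
φ_{22} = -0.0381 / 0.6519 = -0.058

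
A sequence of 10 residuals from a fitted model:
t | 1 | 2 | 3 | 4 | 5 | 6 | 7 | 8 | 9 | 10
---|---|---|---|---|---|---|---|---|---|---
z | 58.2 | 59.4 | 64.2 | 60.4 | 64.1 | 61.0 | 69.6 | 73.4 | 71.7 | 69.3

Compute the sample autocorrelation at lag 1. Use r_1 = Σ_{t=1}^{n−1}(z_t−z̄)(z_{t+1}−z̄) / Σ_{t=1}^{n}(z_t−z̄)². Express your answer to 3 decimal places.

0.586

Mean z̄ = (58.2 + 59.4 + 64.2 + 60.4 + 64.1 + 61.0 + 69.6 + 73.4 + 71.7 + 69.3)/10 = 65.1300
Numerator Σ_{t=1}^{9}(z_t−z̄)(z_{t+1}−z̄) = 158.7991
Denominator Σ(z_t−z̄)² = 271.1410
r_1 = 158.7991 / 271.1410 = 0.586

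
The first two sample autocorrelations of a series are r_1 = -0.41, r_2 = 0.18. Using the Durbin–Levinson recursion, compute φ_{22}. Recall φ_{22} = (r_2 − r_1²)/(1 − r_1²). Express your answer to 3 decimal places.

0.014

φ_{22} = (r_2 − r_1²) / (1 − r_1²)
r_1² = (-0.41)² = 0.1681
Numerator = 0.18 − 0.1681 = 0.0119; denominator = 1 − 0.1681 = 0.8319
φ_{22} = 0.0119 / 0.8319 = 0.014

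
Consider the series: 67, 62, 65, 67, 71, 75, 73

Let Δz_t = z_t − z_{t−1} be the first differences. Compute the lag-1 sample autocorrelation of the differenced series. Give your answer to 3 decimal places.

First differences Δz: -5, 3, 2, 4, 4, -2
Mean of differences = 1.0000
Numerator Σ(Δz_t−Δz̄)(Δz_{t+1}−Δz̄) = -7.0000
Denominator Σ(Δz_t−Δz̄)² = 68.0000
r_1(Δz) = -7.0000 / 68.0000 = -0.103

-0.103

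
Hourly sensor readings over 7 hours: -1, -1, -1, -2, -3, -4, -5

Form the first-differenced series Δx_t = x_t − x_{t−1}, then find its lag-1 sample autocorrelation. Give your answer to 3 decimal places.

0.417

First differences Δx: 0, 0, -1, -1, -1, -1
Mean of differences = -0.6667
Numerator Σ(Δx_t−Δx̄)(Δx_{t+1}−Δx̄) = 0.5556
Denominator Σ(Δx_t−Δx̄)² = 1.3333
r_1(Δx) = 0.5556 / 1.3333 = 0.417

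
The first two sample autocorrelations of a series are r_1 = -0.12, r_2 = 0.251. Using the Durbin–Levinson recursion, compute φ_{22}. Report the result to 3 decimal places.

φ_{22} = (r_2 − r_1²) / (1 − r_1²)
r_1² = (-0.12)² = 0.0144
Numerator = 0.251 − 0.0144 = 0.2366; denominator = 1 − 0.0144 = 0.9856
φ_{22} = 0.2366 / 0.9856 = 0.240

0.240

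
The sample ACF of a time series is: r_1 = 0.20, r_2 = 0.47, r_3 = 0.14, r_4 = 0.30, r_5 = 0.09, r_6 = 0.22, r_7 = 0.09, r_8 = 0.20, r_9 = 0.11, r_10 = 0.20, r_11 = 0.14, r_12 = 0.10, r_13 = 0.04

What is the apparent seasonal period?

The largest autocorrelation is r_2 = 0.47, with weaker echoes at lags 4 (0.30) and 6 (0.22); the remaining lags stay at or below 0.20.
The dominant spike at lag 2 indicates a seasonal period of 2.

2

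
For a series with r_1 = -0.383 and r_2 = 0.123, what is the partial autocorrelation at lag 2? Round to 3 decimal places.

-0.028

φ_{22} = (r_2 − r_1²) / (1 − r_1²)
r_1² = (-0.383)² = 0.146689
Numerator = 0.123 − 0.1467 = -0.0237; denominator = 1 − 0.1467 = 0.8533
φ_{22} = -0.0237 / 0.8533 = -0.028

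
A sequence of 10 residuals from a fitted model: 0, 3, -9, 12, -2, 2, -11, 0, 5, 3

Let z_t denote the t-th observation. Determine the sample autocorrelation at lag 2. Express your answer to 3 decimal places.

Mean z̄ = (0 + 3 − 9 + 12 − 2 + 2 − 11 + 0 + 5 + 3)/10 = 0.3000
Numerator Σ_{t=1}^{8}(z_t−z̄)(z_{t+2}−z̄) = 47.2200
Denominator Σ(z_t−z̄)² = 396.1000
r_2 = 47.2200 / 396.1000 = 0.119

0.119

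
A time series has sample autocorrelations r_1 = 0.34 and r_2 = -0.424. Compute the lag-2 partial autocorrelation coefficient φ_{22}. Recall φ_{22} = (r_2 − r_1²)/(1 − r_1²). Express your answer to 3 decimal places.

-0.610

φ_{22} = (r_2 − r_1²) / (1 − r_1²)
r_1² = (0.34)² = 0.1156
Numerator = -0.424 − 0.1156 = -0.5396; denominator = 1 − 0.1156 = 0.8844
φ_{22} = -0.5396 / 0.8844 = -0.610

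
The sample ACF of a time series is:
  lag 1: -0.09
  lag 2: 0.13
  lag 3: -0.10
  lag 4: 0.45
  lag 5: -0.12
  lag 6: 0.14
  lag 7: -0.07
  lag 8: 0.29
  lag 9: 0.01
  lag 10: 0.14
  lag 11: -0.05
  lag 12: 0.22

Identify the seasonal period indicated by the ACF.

The largest autocorrelation is r_4 = 0.45, with weaker echoes at lags 8 (0.29) and 12 (0.22); the remaining lags stay at or below 0.14.
The dominant spike at lag 4 indicates a seasonal period of 4.

4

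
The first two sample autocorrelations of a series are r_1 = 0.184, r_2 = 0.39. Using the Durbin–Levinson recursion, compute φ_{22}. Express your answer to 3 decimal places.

0.369

φ_{22} = (r_2 − r_1²) / (1 − r_1²)
r_1² = (0.184)² = 0.033856
Numerator = 0.39 − 0.0339 = 0.3561; denominator = 1 − 0.0339 = 0.9661
φ_{22} = 0.3561 / 0.9661 = 0.369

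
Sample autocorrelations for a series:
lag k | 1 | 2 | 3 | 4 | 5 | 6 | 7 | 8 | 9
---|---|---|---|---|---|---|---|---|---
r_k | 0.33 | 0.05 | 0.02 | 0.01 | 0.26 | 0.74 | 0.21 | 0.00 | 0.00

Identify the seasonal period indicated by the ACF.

6

The largest autocorrelation is r_6 = 0.74; the remaining lags stay at or below 0.33. The elevated value at lag 1 (0.33), dropping to 0.05 at lag 2, reflects decaying short-term dependence rather than seasonality.
The dominant spike at lag 6 indicates a seasonal period of 6.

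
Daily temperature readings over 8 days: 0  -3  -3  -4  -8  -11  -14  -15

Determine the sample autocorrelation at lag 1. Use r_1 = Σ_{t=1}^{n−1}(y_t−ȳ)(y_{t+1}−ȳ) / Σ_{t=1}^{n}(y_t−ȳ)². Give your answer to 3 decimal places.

Mean ȳ = (0 − 3 − 3 − 4 − 8 − 11 − 14 − 15)/8 = -7.2500
Deviations from mean: 7.2500, 4.2500, 4.2500, 3.2500, -0.7500, -3.7500, -6.7500, -7.7500
Σ(y_t−ȳ)(y_{t+1}−ȳ) = (30.8125) + (18.0625) + (13.8125) + (-2.4375) + (2.8125) + (25.3125) + (52.3125) = 140.6875
Denominator Σ(y_t−ȳ)² = 219.5000
r_1 = 140.6875 / 219.5000 = 0.641

0.641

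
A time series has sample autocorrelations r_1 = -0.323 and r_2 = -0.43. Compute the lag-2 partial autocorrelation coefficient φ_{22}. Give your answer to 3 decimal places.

-0.597

φ_{22} = (r_2 − r_1²) / (1 − r_1²)
r_1² = (-0.323)² = 0.104329
Numerator = -0.43 − 0.1043 = -0.5343; denominator = 1 − 0.1043 = 0.8957
φ_{22} = -0.5343 / 0.8957 = -0.597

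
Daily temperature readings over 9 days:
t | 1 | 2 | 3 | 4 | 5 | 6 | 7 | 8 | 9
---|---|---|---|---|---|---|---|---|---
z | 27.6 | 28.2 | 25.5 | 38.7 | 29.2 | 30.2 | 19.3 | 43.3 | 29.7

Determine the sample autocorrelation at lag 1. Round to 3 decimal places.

Mean z̄ = (27.6 + 28.2 + 25.5 + 38.7 + 29.2 + 30.2 + 19.3 + 43.3 + 29.7)/9 = 30.1889
Numerator Σ_{t=1}^{8}(z_t−z̄)(z_{t+1}−z̄) = -183.1568
Denominator Σ(z_t−z̄)² = 396.7689
r_1 = -183.1568 / 396.7689 = -0.462

-0.462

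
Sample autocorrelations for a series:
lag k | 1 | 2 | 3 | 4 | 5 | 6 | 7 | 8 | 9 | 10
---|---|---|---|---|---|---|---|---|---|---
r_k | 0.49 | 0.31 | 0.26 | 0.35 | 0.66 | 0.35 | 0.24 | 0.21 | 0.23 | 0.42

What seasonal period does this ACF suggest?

5

The largest autocorrelation is r_5 = 0.66; the remaining lags stay at or below 0.49. The elevated value at lag 1 (0.49), dropping to 0.31 at lag 2, reflects decaying short-term dependence rather than seasonality.
The dominant spike at lag 5 indicates a seasonal period of 5.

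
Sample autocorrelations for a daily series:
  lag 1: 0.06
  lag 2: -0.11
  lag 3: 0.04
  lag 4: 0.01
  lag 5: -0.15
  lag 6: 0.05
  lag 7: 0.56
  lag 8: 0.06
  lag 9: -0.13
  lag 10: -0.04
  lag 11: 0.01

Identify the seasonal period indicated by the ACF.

7

The largest autocorrelation is r_7 = 0.56; the remaining lags stay at or below 0.06.
The dominant spike at lag 7 indicates a seasonal period of 7.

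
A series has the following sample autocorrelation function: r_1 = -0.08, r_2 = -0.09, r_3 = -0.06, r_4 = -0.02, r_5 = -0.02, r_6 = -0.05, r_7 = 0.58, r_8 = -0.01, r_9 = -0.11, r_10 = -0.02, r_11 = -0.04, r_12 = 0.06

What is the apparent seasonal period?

The largest autocorrelation is r_7 = 0.58; the remaining lags stay at or below 0.06.
The dominant spike at lag 7 indicates a seasonal period of 7.

7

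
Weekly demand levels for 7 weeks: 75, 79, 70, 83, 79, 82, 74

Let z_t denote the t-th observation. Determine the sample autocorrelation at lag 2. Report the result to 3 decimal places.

Mean z̄ = (75 + 79 + 70 + 83 + 79 + 82 + 74)/7 = 77.4286
Σ(z_t−z̄)(z_{t+2}−z̄) = (18.0408) + (8.7551) + (-11.6735) + (25.4694) + (-5.3878) = 35.2041
Denominator Σ(z_t−z̄)² = 129.7143
r_2 = 35.2041 / 129.7143 = 0.271

0.271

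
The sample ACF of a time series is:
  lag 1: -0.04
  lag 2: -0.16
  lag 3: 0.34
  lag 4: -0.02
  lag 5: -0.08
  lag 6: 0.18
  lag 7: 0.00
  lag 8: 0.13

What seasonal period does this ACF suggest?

The largest autocorrelation is r_3 = 0.34, with a weaker echo at lag 6 (0.18); the remaining lags stay at or below 0.13.
The dominant spike at lag 3 indicates a seasonal period of 3.

3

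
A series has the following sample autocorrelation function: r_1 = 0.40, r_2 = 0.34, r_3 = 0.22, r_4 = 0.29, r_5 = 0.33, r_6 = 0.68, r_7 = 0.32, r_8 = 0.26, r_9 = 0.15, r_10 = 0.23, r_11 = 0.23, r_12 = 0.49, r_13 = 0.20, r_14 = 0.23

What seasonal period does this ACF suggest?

The largest autocorrelation is r_6 = 0.68, with a weaker echo at lag 12 (0.49); the remaining lags stay at or below 0.40. The elevated value at lag 1 (0.40), dropping to 0.34 at lag 2, reflects decaying short-term dependence rather than seasonality.
The dominant spike at lag 6 indicates a seasonal period of 6.

6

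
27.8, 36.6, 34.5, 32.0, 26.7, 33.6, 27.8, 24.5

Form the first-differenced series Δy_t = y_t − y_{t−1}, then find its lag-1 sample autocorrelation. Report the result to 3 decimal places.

First differences Δy: 8.8, -2.1, -2.5, -5.3, 6.9, -5.8, -3.3
Mean of differences = -0.4714
Numerator Σ(Δy_t−Δȳ)(Δy_{t+1}−Δȳ) = -61.8008
Denominator Σ(Δy_t−Δȳ)² = 206.7743
r_1(Δy) = -61.8008 / 206.7743 = -0.299

-0.299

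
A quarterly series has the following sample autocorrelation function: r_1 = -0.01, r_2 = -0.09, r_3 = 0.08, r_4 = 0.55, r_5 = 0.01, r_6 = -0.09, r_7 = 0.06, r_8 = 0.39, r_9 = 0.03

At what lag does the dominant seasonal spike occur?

The largest autocorrelation is r_4 = 0.55, with a weaker echo at lag 8 (0.39); the remaining lags stay at or below 0.08.
The dominant spike at lag 4 indicates a seasonal period of 4.

4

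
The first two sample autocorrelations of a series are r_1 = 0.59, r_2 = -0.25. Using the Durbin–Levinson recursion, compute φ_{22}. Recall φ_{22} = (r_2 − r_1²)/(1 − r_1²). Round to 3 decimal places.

-0.917

φ_{22} = (r_2 − r_1²) / (1 − r_1²)
r_1² = (0.59)² = 0.3481
Numerator = -0.25 − 0.3481 = -0.5981; denominator = 1 − 0.3481 = 0.6519
φ_{22} = -0.5981 / 0.6519 = -0.917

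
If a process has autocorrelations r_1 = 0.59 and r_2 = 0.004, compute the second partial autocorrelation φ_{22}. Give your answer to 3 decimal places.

-0.528

φ_{22} = (r_2 − r_1²) / (1 − r_1²)
r_1² = (0.59)² = 0.3481
Numerator = 0.004 − 0.3481 = -0.3441; denominator = 1 − 0.3481 = 0.6519
φ_{22} = -0.3441 / 0.6519 = -0.528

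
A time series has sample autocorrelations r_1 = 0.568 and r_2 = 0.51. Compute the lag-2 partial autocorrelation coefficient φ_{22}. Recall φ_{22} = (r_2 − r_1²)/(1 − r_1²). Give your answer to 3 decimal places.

0.277

φ_{22} = (r_2 − r_1²) / (1 − r_1²)
r_1² = (0.568)² = 0.322624
Numerator = 0.51 − 0.3226 = 0.1874; denominator = 1 − 0.3226 = 0.6774
φ_{22} = 0.1874 / 0.6774 = 0.277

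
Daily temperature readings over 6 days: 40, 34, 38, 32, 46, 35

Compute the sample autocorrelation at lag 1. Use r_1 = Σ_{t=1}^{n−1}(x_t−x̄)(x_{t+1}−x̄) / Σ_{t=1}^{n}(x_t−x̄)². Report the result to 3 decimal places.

Mean x̄ = (40 + 34 + 38 + 32 + 46 + 35)/6 = 37.5000
Deviations from mean: 2.5000, -3.5000, 0.5000, -5.5000, 8.5000, -2.5000
Numerator Σ_{t=1}^{5}(x_t−x̄)(x_{t+1}−x̄) = -81.2500
Denominator Σ(x_t−x̄)² = 127.5000
r_1 = -81.2500 / 127.5000 = -0.637

-0.637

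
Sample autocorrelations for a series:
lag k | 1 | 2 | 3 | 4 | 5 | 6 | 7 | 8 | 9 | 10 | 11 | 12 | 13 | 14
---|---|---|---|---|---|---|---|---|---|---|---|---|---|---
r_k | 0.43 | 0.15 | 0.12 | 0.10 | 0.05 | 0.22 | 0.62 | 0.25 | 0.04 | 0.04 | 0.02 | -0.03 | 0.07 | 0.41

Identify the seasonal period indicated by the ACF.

7

The largest autocorrelation is r_7 = 0.62; the remaining lags stay at or below 0.43. The elevated value at lag 1 (0.43), dropping to 0.15 at lag 2, reflects decaying short-term dependence rather than seasonality.
The dominant spike at lag 7 indicates a seasonal period of 7.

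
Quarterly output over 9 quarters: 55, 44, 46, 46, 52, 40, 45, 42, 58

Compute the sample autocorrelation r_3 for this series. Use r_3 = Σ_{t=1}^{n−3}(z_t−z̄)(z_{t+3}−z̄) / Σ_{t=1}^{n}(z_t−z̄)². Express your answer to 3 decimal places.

Mean z̄ = (55 + 44 + 46 + 46 + 52 + 40 + 45 + 42 + 58)/9 = 47.5556
Σ(z_t−z̄)(z_{t+3}−z̄) = (-11.5802) + (-15.8025) + (11.7531) + (3.9753) + (-24.6914) + (-78.9136) = -115.2593
Denominator Σ(z_t−z̄)² = 296.2222
r_3 = -115.2593 / 296.2222 = -0.389

-0.389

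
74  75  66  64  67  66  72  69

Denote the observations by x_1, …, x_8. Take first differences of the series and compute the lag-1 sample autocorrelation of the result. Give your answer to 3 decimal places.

First differences Δx: 1, -9, -2, 3, -1, 6, -3
Mean of differences = -0.7143
Numerator Σ(Δx_t−Δx̄)(Δx_{t+1}−Δx̄) = -26.6531
Denominator Σ(Δx_t−Δx̄)² = 137.4286
r_1(Δx) = -26.6531 / 137.4286 = -0.194

-0.194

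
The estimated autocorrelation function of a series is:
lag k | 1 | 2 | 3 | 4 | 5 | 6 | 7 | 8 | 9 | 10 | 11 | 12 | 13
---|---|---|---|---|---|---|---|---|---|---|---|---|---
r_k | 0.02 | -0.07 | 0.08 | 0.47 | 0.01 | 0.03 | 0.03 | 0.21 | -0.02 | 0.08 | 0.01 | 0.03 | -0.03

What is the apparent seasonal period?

4

The largest autocorrelation is r_4 = 0.47, with a weaker echo at lag 8 (0.21); the remaining lags stay at or below 0.08.
The dominant spike at lag 4 indicates a seasonal period of 4.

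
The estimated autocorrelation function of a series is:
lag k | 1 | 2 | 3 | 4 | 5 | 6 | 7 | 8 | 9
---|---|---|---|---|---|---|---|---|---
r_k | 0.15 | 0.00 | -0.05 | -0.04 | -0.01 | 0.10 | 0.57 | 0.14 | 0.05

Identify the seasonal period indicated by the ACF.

7

The largest autocorrelation is r_7 = 0.57; the remaining lags stay at or below 0.15.
The dominant spike at lag 7 indicates a seasonal period of 7.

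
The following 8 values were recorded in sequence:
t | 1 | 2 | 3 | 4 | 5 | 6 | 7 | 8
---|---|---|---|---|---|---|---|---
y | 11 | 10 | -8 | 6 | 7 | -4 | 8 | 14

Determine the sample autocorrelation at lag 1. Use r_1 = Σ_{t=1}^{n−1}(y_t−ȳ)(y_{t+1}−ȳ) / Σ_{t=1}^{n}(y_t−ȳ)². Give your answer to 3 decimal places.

-0.145

Mean ȳ = (11 + 10 − 8 + 6 + 7 − 4 + 8 + 14)/8 = 5.5000
Σ(y_t−ȳ)(y_{t+1}−ȳ) = (24.7500) + (-60.7500) + (-6.7500) + (0.7500) + (-14.2500) + (-23.7500) + (21.2500) = -58.7500
Denominator Σ(y_t−ȳ)² = 404.0000
r_1 = -58.7500 / 404.0000 = -0.145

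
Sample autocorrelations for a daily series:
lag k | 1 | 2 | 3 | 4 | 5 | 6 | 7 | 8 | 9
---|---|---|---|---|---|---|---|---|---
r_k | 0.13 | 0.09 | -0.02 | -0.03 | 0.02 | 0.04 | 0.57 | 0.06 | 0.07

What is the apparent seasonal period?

The largest autocorrelation is r_7 = 0.57; the remaining lags stay at or below 0.13.
The dominant spike at lag 7 indicates a seasonal period of 7.

7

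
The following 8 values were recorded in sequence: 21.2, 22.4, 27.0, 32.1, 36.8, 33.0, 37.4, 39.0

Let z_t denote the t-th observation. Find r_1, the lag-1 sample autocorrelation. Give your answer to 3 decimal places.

0.594

Mean z̄ = (21.2 + 22.4 + 27.0 + 32.1 + 36.8 + 33.0 + 37.4 + 39.0)/8 = 31.1125
Numerator Σ_{t=1}^{7}(z_t−z̄)(z_{t+1}−z̄) = 195.9436
Denominator Σ(z_t−z̄)² = 329.7088
r_1 = 195.9436 / 329.7088 = 0.594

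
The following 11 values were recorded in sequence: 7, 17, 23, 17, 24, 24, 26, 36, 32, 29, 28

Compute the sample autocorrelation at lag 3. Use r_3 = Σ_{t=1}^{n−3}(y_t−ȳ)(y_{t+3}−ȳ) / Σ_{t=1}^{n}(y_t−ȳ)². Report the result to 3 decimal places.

Mean ȳ = (7 + 17 + 23 + 17 + 24 + 24 + 26 + 36 + 32 + 29 + 28)/11 = 23.9091
Numerator Σ_{t=1}^{8}(y_t−ȳ)(y_{t+3}−ȳ) = 163.6116
Denominator Σ(y_t−ȳ)² = 640.9091
r_3 = 163.6116 / 640.9091 = 0.255

0.255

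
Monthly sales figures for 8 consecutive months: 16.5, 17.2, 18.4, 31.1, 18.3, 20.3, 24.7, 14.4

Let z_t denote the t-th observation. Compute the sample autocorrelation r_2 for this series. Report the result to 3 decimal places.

Mean z̄ = (16.5 + 17.2 + 18.4 + 31.1 + 18.3 + 20.3 + 24.7 + 14.4)/8 = 20.1125
Numerator Σ_{t=1}^{6}(z_t−z̄)(z_{t+2}−z̄) = -30.0366
Denominator Σ(z_t−z̄)² = 202.1888
r_2 = -30.0366 / 202.1888 = -0.149

-0.149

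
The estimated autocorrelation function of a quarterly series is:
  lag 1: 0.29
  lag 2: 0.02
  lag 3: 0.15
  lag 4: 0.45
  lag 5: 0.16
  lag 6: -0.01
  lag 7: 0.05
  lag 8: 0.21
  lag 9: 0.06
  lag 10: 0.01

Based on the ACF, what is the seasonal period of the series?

The largest autocorrelation is r_4 = 0.45; the remaining lags stay at or below 0.29. The elevated value at lag 1 (0.29), dropping to 0.02 at lag 2, reflects decaying short-term dependence rather than seasonality.
The dominant spike at lag 4 indicates a seasonal period of 4.

4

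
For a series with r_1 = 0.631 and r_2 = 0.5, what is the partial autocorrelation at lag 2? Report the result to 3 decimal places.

φ_{22} = (r_2 − r_1²) / (1 − r_1²)
r_1² = (0.631)² = 0.398161
Numerator = 0.5 − 0.3982 = 0.1018; denominator = 1 − 0.3982 = 0.6018
φ_{22} = 0.1018 / 0.6018 = 0.169

0.169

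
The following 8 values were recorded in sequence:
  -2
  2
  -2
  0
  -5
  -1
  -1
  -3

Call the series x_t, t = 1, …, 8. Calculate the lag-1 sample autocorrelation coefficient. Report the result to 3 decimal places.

-0.392

Mean x̄ = (-2 + 2 − 2 + 0 − 5 − 1 − 1 − 3)/8 = -1.5000
Deviations from mean: -0.5000, 3.5000, -0.5000, 1.5000, -3.5000, 0.5000, 0.5000, -1.5000
Numerator Σ_{t=1}^{7}(x_t−x̄)(x_{t+1}−x̄) = -11.7500
Denominator Σ(x_t−x̄)² = 30.0000
r_1 = -11.7500 / 30.0000 = -0.392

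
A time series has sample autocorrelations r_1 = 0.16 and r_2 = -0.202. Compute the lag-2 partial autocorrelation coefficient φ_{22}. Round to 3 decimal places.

-0.234

φ_{22} = (r_2 − r_1²) / (1 − r_1²)
r_1² = (0.16)² = 0.0256
Numerator = -0.202 − 0.0256 = -0.2276; denominator = 1 − 0.0256 = 0.9744
φ_{22} = -0.2276 / 0.9744 = -0.234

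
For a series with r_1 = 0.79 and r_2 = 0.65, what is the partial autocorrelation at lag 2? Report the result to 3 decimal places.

0.069

φ_{22} = (r_2 − r_1²) / (1 − r_1²)
r_1² = (0.79)² = 0.6241
Numerator = 0.65 − 0.6241 = 0.0259; denominator = 1 − 0.6241 = 0.3759
φ_{22} = 0.0259 / 0.3759 = 0.069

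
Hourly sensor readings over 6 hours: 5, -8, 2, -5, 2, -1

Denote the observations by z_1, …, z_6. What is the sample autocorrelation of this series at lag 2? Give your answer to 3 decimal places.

0.464

Mean z̄ = (5 − 8 + 2 − 5 + 2 − 1)/6 = -0.8333
Deviations from mean: 5.8333, -7.1667, 2.8333, -4.1667, 2.8333, -0.1667
Numerator Σ_{t=1}^{4}(z_t−z̄)(z_{t+2}−z̄) = 55.1111
Denominator Σ(z_t−z̄)² = 118.8333
r_2 = 55.1111 / 118.8333 = 0.464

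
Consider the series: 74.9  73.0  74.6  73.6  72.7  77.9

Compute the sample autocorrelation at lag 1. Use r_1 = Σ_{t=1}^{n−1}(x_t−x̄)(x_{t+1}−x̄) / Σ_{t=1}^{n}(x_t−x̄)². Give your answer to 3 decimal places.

Mean x̄ = (74.9 + 73.0 + 74.6 + 73.6 + 72.7 + 77.9)/6 = 74.4500
Σ(x_t−x̄)(x_{t+1}−x̄) = (-0.6525) + (-0.2175) + (-0.1275) + (1.4875) + (-6.0375) = -5.5475
Denominator Σ(x_t−x̄)² = 18.0150
r_1 = -5.5475 / 18.0150 = -0.308

-0.308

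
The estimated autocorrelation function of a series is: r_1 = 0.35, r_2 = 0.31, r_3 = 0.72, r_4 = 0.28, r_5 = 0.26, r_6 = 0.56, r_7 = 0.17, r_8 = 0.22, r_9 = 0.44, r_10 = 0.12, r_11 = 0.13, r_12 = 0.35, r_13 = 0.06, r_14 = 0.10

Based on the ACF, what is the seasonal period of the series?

3

The largest autocorrelation is r_3 = 0.72, with weaker echoes at lags 6 (0.56) and 9 (0.44); the remaining lags stay at or below 0.35. The elevated value at lag 1 (0.35), dropping to 0.31 at lag 2, reflects decaying short-term dependence rather than seasonality.
The dominant spike at lag 3 indicates a seasonal period of 3.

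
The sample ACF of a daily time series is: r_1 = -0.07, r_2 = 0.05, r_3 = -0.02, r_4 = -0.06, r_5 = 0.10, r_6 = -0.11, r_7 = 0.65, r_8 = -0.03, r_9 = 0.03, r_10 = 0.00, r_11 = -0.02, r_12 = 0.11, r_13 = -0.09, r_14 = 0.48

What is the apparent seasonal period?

7

The largest autocorrelation is r_7 = 0.65, with a weaker echo at lag 14 (0.48); the remaining lags stay at or below 0.11.
The dominant spike at lag 7 indicates a seasonal period of 7.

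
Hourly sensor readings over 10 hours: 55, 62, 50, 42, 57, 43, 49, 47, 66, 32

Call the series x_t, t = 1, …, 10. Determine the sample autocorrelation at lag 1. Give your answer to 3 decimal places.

Mean x̄ = (55 + 62 + 50 + 42 + 57 + 43 + 49 + 47 + 66 + 32)/10 = 50.3000
Numerator Σ_{t=1}^{9}(x_t−x̄)(x_{t+1}−x̄) = -375.8900
Denominator Σ(x_t−x̄)² = 920.1000
r_1 = -375.8900 / 920.1000 = -0.409

-0.409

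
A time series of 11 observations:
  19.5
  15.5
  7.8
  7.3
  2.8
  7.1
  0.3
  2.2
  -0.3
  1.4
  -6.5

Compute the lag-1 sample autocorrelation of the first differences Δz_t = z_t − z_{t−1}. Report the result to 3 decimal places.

-0.538

First differences Δz: -4.0, -7.7, -0.5, -4.5, 4.3, -6.8, 1.9, -2.5, 1.7, -7.9
Mean of differences = -2.6000
Numerator Σ(Δz_t−Δz̄)(Δz_{t+1}−Δz̄) = -90.4600
Denominator Σ(Δz_t−Δz̄)² = 168.0800
r_1(Δz) = -90.4600 / 168.0800 = -0.538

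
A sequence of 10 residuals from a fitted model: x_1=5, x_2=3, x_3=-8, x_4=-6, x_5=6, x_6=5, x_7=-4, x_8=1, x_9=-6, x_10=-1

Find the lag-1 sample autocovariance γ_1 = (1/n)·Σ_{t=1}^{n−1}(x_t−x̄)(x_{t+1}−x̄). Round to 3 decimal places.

0.425

Mean x̄ = (5 + 3 − 8 − 6 + 6 + 5 − 4 + 1 − 6 − 1)/10 = -0.5000
Σ_{t=1}^{9}(x_t−x̄)(x_{t+1}−x̄) = 4.2500
γ_1 = 4.2500 / 10 = 0.425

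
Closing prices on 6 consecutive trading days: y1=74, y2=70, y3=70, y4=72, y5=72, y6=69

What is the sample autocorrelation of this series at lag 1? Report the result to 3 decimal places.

-0.239

Mean ȳ = (74 + 70 + 70 + 72 + 72 + 69)/6 = 71.1667
Σ(y_t−ȳ)(y_{t+1}−ȳ) = (-3.3056) + (1.3611) + (-0.9722) + (0.6944) + (-1.8056) = -4.0278
Denominator Σ(y_t−ȳ)² = 16.8333
r_1 = -4.0278 / 16.8333 = -0.239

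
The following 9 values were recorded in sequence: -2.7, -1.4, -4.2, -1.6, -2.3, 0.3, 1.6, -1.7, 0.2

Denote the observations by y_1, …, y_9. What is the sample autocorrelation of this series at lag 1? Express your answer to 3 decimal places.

Mean ȳ = (-2.7 − 1.4 − 4.2 − 1.6 − 2.3 + 0.3 + 1.6 − 1.7 + 0.2)/9 = -1.3111
Numerator Σ_{t=1}^{8}(y_t−ȳ)(y_{t+1}−ȳ) = 2.8777
Denominator Σ(y_t−ȳ)² = 24.8489
r_1 = 2.8777 / 24.8489 = 0.116

0.116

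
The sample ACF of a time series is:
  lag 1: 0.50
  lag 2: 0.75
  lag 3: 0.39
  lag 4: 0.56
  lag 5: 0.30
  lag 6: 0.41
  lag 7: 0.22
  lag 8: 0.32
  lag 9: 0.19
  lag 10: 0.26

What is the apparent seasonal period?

2

The largest autocorrelation is r_2 = 0.75, with a weaker echo at lag 4 (0.56); the remaining lags stay at or below 0.50.
The dominant spike at lag 2 indicates a seasonal period of 2.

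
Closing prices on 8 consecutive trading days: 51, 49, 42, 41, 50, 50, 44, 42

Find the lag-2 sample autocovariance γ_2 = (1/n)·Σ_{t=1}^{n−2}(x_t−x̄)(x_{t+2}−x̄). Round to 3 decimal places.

-11.863

Mean x̄ = (51 + 49 + 42 + 41 + 50 + 50 + 44 + 42)/8 = 46.1250
Deviations: 4.8750, 2.8750, -4.1250, -5.1250, 3.8750, 3.8750, -2.1250, -4.1250
Σ_{t=1}^{6}(x_t−x̄)(x_{t+2}−x̄) = -94.9063
γ_2 = -94.9063 / 8 = -11.863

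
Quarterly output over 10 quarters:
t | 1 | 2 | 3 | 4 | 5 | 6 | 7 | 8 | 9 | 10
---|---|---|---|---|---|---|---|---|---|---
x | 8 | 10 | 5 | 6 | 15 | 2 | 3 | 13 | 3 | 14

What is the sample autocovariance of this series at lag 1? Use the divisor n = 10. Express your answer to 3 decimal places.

Mean x̄ = (8 + 10 + 5 + 6 + 15 + 2 + 3 + 13 + 3 + 14)/10 = 7.9000
Σ_{t=1}^{9}(x_t−x̄)(x_{t+1}−x̄) = -106.7100
γ_1 = -106.7100 / 10 = -10.671

-10.671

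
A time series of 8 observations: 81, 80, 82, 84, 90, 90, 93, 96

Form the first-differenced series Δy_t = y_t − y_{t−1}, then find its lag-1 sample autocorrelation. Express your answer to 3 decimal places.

-0.306

First differences Δy: -1, 2, 2, 6, 0, 3, 3
Mean of differences = 2.1429
Numerator Σ(Δy_t−Δȳ)(Δy_{t+1}−Δȳ) = -9.4490
Denominator Σ(Δy_t−Δȳ)² = 30.8571
r_1(Δy) = -9.4490 / 30.8571 = -0.306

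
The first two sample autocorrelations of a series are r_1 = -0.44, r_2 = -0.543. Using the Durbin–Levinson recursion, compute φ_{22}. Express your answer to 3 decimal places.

φ_{22} = (r_2 − r_1²) / (1 − r_1²)
r_1² = (-0.44)² = 0.1936
Numerator = -0.543 − 0.1936 = -0.7366; denominator = 1 − 0.1936 = 0.8064
φ_{22} = -0.7366 / 0.8064 = -0.913

-0.913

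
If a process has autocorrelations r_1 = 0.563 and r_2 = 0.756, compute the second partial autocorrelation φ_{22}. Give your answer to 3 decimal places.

φ_{22} = (r_2 − r_1²) / (1 − r_1²)
r_1² = (0.563)² = 0.316969
Numerator = 0.756 − 0.3170 = 0.4390; denominator = 1 − 0.3170 = 0.6830
φ_{22} = 0.4390 / 0.6830 = 0.643

0.643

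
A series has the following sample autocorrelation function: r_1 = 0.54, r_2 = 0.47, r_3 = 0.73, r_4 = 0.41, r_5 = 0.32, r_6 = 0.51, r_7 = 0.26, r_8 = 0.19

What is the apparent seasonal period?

The largest autocorrelation is r_3 = 0.73; the remaining lags stay at or below 0.54. The elevated value at lag 1 (0.54), dropping to 0.47 at lag 2, reflects decaying short-term dependence rather than seasonality.
The dominant spike at lag 3 indicates a seasonal period of 3.

3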